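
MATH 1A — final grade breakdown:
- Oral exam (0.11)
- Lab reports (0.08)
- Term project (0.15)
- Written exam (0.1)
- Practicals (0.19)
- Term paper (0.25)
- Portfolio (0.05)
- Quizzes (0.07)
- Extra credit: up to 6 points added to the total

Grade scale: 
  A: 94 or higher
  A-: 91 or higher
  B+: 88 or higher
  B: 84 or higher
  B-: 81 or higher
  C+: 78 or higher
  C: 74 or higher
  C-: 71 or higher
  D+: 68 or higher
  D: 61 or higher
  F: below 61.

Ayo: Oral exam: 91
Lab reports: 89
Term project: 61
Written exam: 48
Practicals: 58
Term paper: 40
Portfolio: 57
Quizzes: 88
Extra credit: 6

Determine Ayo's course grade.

Weighted total:
  Oral exam 91 × 0.11 = 10.01
  Lab reports 89 × 0.08 = 7.12
  Term project 61 × 0.15 = 9.15
  Written exam 48 × 0.1 = 4.8
  Practicals 58 × 0.19 = 11.02
  Term paper 40 × 0.25 = 10
  Portfolio 57 × 0.05 = 2.85
  Quizzes 88 × 0.07 = 6.16
Sum = 61.11
Extra credit: 61.11 + 6 = 67.11
67.11 is ≥ 61 and < 68 → D

D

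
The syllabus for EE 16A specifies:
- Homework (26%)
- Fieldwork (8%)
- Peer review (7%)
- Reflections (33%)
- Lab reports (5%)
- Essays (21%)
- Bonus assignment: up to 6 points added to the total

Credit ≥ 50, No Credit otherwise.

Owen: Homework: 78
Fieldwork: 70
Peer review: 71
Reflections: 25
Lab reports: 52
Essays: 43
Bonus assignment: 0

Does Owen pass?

Credit

Weighted total:
  Homework 78 × 0.26 = 20.28
  Fieldwork 70 × 0.08 = 5.6
  Peer review 71 × 0.07 = 4.97
  Reflections 25 × 0.33 = 8.25
  Lab reports 52 × 0.05 = 2.6
  Essays 43 × 0.21 = 9.03
Sum = 50.73
Bonus assignment: 50.73 + 0 = 50.73
50.73 ≥ 50 → Credit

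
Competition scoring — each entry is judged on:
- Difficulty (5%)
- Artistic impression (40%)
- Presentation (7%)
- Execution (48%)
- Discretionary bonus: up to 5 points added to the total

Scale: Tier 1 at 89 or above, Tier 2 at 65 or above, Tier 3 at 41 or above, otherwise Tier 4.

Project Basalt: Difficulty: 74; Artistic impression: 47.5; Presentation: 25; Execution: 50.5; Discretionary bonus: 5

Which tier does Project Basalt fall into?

Weighted total:
  Difficulty 74 × 0.05 = 3.7
  Artistic impression 47.5 × 0.4 = 19
  Presentation 25 × 0.07 = 1.75
  Execution 50.5 × 0.48 = 24.24
Sum = 48.69
Discretionary bonus: 48.69 + 5 = 53.69
53.69 is ≥ 41 and < 65 → Tier 3

Tier 3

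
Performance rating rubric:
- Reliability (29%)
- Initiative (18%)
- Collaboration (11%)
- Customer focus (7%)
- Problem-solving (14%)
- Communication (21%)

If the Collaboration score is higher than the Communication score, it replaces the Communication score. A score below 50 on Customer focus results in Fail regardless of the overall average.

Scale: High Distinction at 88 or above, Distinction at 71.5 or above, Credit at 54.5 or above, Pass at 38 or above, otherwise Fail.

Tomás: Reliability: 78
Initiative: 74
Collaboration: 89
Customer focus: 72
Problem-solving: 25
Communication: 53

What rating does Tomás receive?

Collaboration (89) > Communication (53), so Communication counts as 89.
Customer focus score 72 ≥ 50: minimum met.
Weighted total:
  Reliability 78 × 0.29 = 22.62
  Initiative 74 × 0.18 = 13.32
  Collaboration 89 × 0.11 = 9.79
  Customer focus 72 × 0.07 = 5.04
  Problem-solving 25 × 0.14 = 3.5
  Communication 89 × 0.21 = 18.69
Sum = 72.96
72.96 is ≥ 71.5 and < 88 → Distinction

Distinction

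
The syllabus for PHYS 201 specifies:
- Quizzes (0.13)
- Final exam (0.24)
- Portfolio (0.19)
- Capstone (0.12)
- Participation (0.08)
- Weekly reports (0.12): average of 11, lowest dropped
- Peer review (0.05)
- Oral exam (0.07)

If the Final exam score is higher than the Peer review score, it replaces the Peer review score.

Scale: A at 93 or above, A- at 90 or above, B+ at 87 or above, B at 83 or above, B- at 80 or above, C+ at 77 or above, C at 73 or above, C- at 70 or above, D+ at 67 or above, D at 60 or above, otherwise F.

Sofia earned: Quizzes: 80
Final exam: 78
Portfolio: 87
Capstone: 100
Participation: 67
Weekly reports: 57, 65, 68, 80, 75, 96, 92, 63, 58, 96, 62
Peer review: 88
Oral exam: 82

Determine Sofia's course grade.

B-

Weekly reports: drop 57 → average of remaining 10 = 755/10 = 75.5
Final exam (78) ≤ Peer review (88), so Peer review stays at 88.
Weighted total:
  Quizzes 80 × 0.13 = 10.4
  Final exam 78 × 0.24 = 18.72
  Portfolio 87 × 0.19 = 16.53
  Capstone 100 × 0.12 = 12
  Participation 67 × 0.08 = 5.36
  Weekly reports 75.5 × 0.12 = 9.06
  Peer review 88 × 0.05 = 4.4
  Oral exam 82 × 0.07 = 5.74
Sum = 82.21
82.21 is ≥ 80 and < 83 → B-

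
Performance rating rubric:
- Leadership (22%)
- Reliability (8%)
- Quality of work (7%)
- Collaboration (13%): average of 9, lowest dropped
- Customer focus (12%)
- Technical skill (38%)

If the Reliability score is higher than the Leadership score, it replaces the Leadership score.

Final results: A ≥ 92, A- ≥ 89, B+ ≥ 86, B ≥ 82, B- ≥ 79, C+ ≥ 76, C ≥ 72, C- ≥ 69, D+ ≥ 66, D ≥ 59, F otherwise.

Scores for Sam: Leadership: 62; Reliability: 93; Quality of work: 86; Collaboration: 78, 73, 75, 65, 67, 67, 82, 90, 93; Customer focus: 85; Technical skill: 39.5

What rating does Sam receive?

C-

Collaboration: drop 65 → average of remaining 8 = 625/8 = 78.125
Reliability (93) > Leadership (62), so Leadership counts as 93.
Weighted total:
  Leadership 93 × 0.22 = 20.46
  Reliability 93 × 0.08 = 7.44
  Quality of work 86 × 0.07 = 6.02
  Collaboration 78.125 × 0.13 = 10.15625
  Customer focus 85 × 0.12 = 10.2
  Technical skill 39.5 × 0.38 = 15.01
Sum = 69.28625
69.28625 is ≥ 69 and < 72 → C-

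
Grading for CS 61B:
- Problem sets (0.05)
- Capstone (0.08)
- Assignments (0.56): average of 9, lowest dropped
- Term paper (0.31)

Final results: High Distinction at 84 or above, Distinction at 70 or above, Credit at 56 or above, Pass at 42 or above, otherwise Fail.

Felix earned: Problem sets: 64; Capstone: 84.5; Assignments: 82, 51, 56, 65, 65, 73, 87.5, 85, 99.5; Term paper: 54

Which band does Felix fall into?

Credit

Assignments: drop 51 → average of remaining 8 = 613/8 = 76.625
Weighted total:
  Problem sets 64 × 0.05 = 3.2
  Capstone 84.5 × 0.08 = 6.76
  Assignments 76.625 × 0.56 = 42.91
  Term paper 54 × 0.31 = 16.74
Sum = 69.61
69.61 is ≥ 56 and < 70 → Credit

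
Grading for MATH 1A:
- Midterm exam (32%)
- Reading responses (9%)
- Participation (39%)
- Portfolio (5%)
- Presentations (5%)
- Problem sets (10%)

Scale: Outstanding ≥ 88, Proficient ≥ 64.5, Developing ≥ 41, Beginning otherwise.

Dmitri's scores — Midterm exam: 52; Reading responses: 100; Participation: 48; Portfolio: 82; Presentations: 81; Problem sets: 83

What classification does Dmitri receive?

Developing

Weighted total:
  Midterm exam 52 × 0.32 = 16.64
  Reading responses 100 × 0.09 = 9
  Participation 48 × 0.39 = 18.72
  Portfolio 82 × 0.05 = 4.1
  Presentations 81 × 0.05 = 4.05
  Problem sets 83 × 0.1 = 8.3
Sum = 60.81
60.81 is ≥ 41 and < 64.5 → Developing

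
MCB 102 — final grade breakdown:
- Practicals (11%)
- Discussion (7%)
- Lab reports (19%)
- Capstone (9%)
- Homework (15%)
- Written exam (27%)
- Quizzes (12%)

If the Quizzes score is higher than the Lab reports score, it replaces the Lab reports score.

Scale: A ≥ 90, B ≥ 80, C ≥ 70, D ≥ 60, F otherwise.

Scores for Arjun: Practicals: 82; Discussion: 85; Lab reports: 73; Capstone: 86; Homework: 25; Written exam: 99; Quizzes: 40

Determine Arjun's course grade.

C

Quizzes (40) ≤ Lab reports (73), so Lab reports stays at 73.
Weighted total:
  Practicals 82 × 0.11 = 9.02
  Discussion 85 × 0.07 = 5.95
  Lab reports 73 × 0.19 = 13.87
  Capstone 86 × 0.09 = 7.74
  Homework 25 × 0.15 = 3.75
  Written exam 99 × 0.27 = 26.73
  Quizzes 40 × 0.12 = 4.8
Sum = 71.86
71.86 is ≥ 70 and < 80 → C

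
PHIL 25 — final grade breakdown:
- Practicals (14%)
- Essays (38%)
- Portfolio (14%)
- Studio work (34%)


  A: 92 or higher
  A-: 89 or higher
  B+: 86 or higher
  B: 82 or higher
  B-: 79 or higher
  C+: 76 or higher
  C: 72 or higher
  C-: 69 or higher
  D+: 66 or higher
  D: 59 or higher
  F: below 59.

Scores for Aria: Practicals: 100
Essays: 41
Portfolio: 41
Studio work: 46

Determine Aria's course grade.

Weighted total:
  Practicals 100 × 0.14 = 14
  Essays 41 × 0.38 = 15.58
  Portfolio 41 × 0.14 = 5.74
  Studio work 46 × 0.34 = 15.64
Sum = 50.96
50.96 < 59 → F

F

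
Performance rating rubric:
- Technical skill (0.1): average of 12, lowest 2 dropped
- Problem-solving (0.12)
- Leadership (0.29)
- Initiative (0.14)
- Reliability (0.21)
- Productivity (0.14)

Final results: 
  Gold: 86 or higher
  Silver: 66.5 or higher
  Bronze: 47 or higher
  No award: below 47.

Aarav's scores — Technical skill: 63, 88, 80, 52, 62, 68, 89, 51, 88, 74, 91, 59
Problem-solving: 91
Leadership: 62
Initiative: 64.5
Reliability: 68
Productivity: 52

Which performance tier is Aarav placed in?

Technical skill: drop 51, 52 → average of remaining 10 = 762/10 = 76.2
Weighted total:
  Technical skill 76.2 × 0.1 = 7.62
  Problem-solving 91 × 0.12 = 10.92
  Leadership 62 × 0.29 = 17.98
  Initiative 64.5 × 0.14 = 9.03
  Reliability 68 × 0.21 = 14.28
  Productivity 52 × 0.14 = 7.28
Sum = 67.11
67.11 is ≥ 66.5 and < 86 → Silver

Silver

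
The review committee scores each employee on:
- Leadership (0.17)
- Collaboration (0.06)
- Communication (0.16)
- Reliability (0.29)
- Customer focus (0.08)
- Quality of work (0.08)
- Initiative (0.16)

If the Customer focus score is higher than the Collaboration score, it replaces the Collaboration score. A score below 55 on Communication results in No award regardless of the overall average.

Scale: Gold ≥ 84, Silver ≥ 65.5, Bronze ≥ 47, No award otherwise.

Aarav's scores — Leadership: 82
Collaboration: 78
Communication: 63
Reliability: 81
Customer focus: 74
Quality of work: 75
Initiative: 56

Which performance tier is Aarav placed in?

Silver

Customer focus (74) ≤ Collaboration (78), so Collaboration stays at 78.
Communication score 63 ≥ 55: minimum met.
Weighted total:
  Leadership 82 × 0.17 = 13.94
  Collaboration 78 × 0.06 = 4.68
  Communication 63 × 0.16 = 10.08
  Reliability 81 × 0.29 = 23.49
  Customer focus 74 × 0.08 = 5.92
  Quality of work 75 × 0.08 = 6
  Initiative 56 × 0.16 = 8.96
Sum = 73.07
73.07 is ≥ 65.5 and < 84 → Silver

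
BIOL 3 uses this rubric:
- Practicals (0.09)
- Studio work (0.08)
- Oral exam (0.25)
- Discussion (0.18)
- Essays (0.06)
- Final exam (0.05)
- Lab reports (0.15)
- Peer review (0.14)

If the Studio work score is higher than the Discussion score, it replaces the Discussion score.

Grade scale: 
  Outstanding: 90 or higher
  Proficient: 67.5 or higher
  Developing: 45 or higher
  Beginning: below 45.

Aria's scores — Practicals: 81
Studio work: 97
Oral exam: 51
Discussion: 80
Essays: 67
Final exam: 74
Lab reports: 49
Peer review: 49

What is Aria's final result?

Developing

Studio work (97) > Discussion (80), so Discussion counts as 97.
Weighted total:
  Practicals 81 × 0.09 = 7.29
  Studio work 97 × 0.08 = 7.76
  Oral exam 51 × 0.25 = 12.75
  Discussion 97 × 0.18 = 17.46
  Essays 67 × 0.06 = 4.02
  Final exam 74 × 0.05 = 3.7
  Lab reports 49 × 0.15 = 7.35
  Peer review 49 × 0.14 = 6.86
Sum = 67.19
67.19 is ≥ 45 and < 67.5 → Developing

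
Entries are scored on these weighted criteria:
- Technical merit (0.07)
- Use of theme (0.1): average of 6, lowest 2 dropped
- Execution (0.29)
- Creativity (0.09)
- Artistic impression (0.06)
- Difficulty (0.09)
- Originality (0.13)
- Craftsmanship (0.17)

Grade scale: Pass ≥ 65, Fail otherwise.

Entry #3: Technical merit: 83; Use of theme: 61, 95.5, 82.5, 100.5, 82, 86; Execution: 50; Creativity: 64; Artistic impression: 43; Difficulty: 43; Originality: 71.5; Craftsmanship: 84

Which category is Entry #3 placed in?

Pass

Use of theme: drop 61, 82 → average of remaining 4 = 364.5/4 = 91.125
Weighted total:
  Technical merit 83 × 0.07 = 5.81
  Use of theme 91.125 × 0.1 = 9.1125
  Execution 50 × 0.29 = 14.5
  Creativity 64 × 0.09 = 5.76
  Artistic impression 43 × 0.06 = 2.58
  Difficulty 43 × 0.09 = 3.87
  Originality 71.5 × 0.13 = 9.295
  Craftsmanship 84 × 0.17 = 14.28
Sum = 65.2075
65.2075 ≥ 65 → Pass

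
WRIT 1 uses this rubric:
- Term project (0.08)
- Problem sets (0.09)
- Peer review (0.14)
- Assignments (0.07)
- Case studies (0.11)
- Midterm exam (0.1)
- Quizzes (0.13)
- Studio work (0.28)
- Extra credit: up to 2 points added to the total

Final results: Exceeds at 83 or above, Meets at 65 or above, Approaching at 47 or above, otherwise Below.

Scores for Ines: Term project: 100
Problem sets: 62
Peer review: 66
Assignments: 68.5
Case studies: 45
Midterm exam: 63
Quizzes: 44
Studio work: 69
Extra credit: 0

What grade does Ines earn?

Approaching

Weighted total:
  Term project 100 × 0.08 = 8
  Problem sets 62 × 0.09 = 5.58
  Peer review 66 × 0.14 = 9.24
  Assignments 68.5 × 0.07 = 4.795
  Case studies 45 × 0.11 = 4.95
  Midterm exam 63 × 0.1 = 6.3
  Quizzes 44 × 0.13 = 5.72
  Studio work 69 × 0.28 = 19.32
Sum = 63.905
Extra credit: 63.905 + 0 = 63.905
63.905 is ≥ 47 and < 65 → Approaching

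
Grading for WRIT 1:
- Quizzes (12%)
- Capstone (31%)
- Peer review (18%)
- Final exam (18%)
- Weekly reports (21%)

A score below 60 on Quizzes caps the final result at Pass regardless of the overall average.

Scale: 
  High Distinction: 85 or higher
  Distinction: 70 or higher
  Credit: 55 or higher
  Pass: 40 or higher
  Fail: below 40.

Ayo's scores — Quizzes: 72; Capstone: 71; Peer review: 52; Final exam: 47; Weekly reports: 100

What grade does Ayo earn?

Credit

Quizzes score 72 ≥ 60: minimum met.
Weighted total:
  Quizzes 72 × 0.12 = 8.64
  Capstone 71 × 0.31 = 22.01
  Peer review 52 × 0.18 = 9.36
  Final exam 47 × 0.18 = 8.46
  Weekly reports 100 × 0.21 = 21
Sum = 69.47
69.47 is ≥ 55 and < 70 → Credit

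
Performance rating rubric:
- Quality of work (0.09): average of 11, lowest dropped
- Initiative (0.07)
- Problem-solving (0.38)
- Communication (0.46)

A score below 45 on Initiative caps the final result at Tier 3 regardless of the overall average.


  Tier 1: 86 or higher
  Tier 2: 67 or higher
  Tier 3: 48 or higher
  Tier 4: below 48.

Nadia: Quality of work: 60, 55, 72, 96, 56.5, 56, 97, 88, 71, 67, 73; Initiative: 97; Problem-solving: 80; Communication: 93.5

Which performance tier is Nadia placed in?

Tier 1

Quality of work: drop 55 → average of remaining 10 = 736.5/10 = 73.65
Initiative score 97 ≥ 45: minimum met.
Weighted total:
  Quality of work 73.65 × 0.09 = 6.6285
  Initiative 97 × 0.07 = 6.79
  Problem-solving 80 × 0.38 = 30.4
  Communication 93.5 × 0.46 = 43.01
Sum = 86.8285
86.8285 ≥ 86 → Tier 1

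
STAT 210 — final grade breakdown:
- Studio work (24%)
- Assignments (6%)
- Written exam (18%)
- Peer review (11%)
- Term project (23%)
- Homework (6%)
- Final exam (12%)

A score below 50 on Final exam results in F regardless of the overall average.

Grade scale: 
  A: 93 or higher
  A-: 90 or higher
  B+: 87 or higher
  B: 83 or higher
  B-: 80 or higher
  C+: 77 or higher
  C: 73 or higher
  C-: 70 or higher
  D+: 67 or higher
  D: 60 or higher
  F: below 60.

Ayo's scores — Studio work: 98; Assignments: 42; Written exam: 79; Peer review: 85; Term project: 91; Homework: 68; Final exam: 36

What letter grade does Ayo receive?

Final exam score 36 < 50: minimum not met.
Weighted total:
  Studio work 98 × 0.24 = 23.52
  Assignments 42 × 0.06 = 2.52
  Written exam 79 × 0.18 = 14.22
  Peer review 85 × 0.11 = 9.35
  Term project 91 × 0.23 = 20.93
  Homework 68 × 0.06 = 4.08
  Final exam 36 × 0.12 = 4.32
Sum = 78.94
Because the Final exam minimum was not met, the result is F.

F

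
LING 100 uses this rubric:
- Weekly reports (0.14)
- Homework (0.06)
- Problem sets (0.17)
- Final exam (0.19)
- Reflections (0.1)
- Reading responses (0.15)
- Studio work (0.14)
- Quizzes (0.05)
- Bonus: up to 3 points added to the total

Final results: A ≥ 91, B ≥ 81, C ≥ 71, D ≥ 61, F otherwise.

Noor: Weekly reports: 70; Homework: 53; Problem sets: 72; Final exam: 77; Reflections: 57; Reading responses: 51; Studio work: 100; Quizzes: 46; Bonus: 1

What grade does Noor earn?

Weighted total:
  Weekly reports 70 × 0.14 = 9.8
  Homework 53 × 0.06 = 3.18
  Problem sets 72 × 0.17 = 12.24
  Final exam 77 × 0.19 = 14.63
  Reflections 57 × 0.1 = 5.7
  Reading responses 51 × 0.15 = 7.65
  Studio work 100 × 0.14 = 14
  Quizzes 46 × 0.05 = 2.3
Sum = 69.5
Bonus: 69.5 + 1 = 70.5
70.5 is ≥ 61 and < 71 → D

D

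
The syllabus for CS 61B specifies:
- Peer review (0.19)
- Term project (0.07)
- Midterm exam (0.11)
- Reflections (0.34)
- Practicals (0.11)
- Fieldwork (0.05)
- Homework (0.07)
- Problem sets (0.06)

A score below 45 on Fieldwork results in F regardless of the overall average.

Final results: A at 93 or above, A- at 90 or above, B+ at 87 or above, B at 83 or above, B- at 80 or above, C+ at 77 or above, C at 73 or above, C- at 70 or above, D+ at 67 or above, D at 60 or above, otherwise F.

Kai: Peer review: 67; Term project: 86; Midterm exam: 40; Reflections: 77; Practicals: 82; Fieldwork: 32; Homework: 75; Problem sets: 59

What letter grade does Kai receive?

Fieldwork score 32 < 45: minimum not met.
Weighted total:
  Peer review 67 × 0.19 = 12.73
  Term project 86 × 0.07 = 6.02
  Midterm exam 40 × 0.11 = 4.4
  Reflections 77 × 0.34 = 26.18
  Practicals 82 × 0.11 = 9.02
  Fieldwork 32 × 0.05 = 1.6
  Homework 75 × 0.07 = 5.25
  Problem sets 59 × 0.06 = 3.54
Sum = 68.74
Because the Fieldwork minimum was not met, the result is F.

F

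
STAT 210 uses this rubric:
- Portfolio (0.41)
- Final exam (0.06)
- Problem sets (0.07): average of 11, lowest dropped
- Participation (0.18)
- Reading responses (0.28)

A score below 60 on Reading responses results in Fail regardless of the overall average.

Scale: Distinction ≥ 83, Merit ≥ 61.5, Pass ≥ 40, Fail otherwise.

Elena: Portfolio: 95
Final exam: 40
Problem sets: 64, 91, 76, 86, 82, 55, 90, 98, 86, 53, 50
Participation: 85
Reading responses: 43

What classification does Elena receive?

Problem sets: drop 50 → average of remaining 10 = 781/10 = 78.1
Reading responses score 43 < 60: minimum not met.
Weighted total:
  Portfolio 95 × 0.41 = 38.95
  Final exam 40 × 0.06 = 2.4
  Problem sets 78.1 × 0.07 = 5.467
  Participation 85 × 0.18 = 15.3
  Reading responses 43 × 0.28 = 12.04
Sum = 74.157
Because the Reading responses minimum was not met, the result is Fail.

Fail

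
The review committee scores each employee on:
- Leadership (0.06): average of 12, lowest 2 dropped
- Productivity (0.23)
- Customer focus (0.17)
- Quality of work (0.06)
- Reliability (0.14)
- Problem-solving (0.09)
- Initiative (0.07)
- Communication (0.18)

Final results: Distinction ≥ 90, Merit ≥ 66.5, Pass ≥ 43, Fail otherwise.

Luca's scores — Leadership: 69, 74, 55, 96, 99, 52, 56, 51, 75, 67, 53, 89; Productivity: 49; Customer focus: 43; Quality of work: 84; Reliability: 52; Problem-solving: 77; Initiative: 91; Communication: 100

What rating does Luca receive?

Leadership: drop 51, 52 → average of remaining 10 = 733/10 = 73.3
Weighted total:
  Leadership 73.3 × 0.06 = 4.398
  Productivity 49 × 0.23 = 11.27
  Customer focus 43 × 0.17 = 7.31
  Quality of work 84 × 0.06 = 5.04
  Reliability 52 × 0.14 = 7.28
  Problem-solving 77 × 0.09 = 6.93
  Initiative 91 × 0.07 = 6.37
  Communication 100 × 0.18 = 18
Sum = 66.598
66.598 is ≥ 66.5 and < 90 → Merit

Merit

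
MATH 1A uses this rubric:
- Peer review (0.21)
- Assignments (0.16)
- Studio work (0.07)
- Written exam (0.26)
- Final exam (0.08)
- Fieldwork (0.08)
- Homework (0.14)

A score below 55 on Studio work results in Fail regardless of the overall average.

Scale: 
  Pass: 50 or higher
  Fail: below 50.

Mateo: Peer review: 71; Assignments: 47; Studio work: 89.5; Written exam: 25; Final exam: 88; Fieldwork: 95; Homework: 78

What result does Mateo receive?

Studio work score 89.5 ≥ 55: minimum met.
Weighted total:
  Peer review 71 × 0.21 = 14.91
  Assignments 47 × 0.16 = 7.52
  Studio work 89.5 × 0.07 = 6.265
  Written exam 25 × 0.26 = 6.5
  Final exam 88 × 0.08 = 7.04
  Fieldwork 95 × 0.08 = 7.6
  Homework 78 × 0.14 = 10.92
Sum = 60.755
60.755 ≥ 50 → Pass

Pass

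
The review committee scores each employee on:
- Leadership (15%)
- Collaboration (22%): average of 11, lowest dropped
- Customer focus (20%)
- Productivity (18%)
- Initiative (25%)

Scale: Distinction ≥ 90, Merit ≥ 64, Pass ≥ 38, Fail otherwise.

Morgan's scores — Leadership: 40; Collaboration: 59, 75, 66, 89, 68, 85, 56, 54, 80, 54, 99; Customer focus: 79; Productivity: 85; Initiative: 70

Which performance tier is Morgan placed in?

Merit

Collaboration: drop 54 → average of remaining 10 = 731/10 = 73.1
Weighted total:
  Leadership 40 × 0.15 = 6
  Collaboration 73.1 × 0.22 = 16.082
  Customer focus 79 × 0.2 = 15.8
  Productivity 85 × 0.18 = 15.3
  Initiative 70 × 0.25 = 17.5
Sum = 70.682
70.682 is ≥ 64 and < 90 → Merit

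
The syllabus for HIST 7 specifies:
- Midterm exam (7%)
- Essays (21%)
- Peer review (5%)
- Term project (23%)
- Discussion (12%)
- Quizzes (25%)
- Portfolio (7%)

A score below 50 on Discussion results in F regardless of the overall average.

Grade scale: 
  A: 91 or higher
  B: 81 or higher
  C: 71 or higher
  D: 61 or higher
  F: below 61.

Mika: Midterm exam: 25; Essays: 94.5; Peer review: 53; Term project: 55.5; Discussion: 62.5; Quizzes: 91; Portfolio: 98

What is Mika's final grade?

Discussion score 62.5 ≥ 50: minimum met.
Weighted total:
  Midterm exam 25 × 0.07 = 1.75
  Essays 94.5 × 0.21 = 19.845
  Peer review 53 × 0.05 = 2.65
  Term project 55.5 × 0.23 = 12.765
  Discussion 62.5 × 0.12 = 7.5
  Quizzes 91 × 0.25 = 22.75
  Portfolio 98 × 0.07 = 6.86
Sum = 74.12
74.12 is ≥ 71 and < 81 → C

C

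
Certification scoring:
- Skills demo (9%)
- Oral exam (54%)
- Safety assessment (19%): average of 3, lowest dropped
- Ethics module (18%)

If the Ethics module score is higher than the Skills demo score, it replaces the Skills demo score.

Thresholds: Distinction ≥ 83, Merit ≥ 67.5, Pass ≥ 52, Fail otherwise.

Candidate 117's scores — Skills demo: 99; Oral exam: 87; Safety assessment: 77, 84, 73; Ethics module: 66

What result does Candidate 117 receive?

Safety assessment: drop 73 → average of remaining 2 = 161/2 = 80.5
Ethics module (66) ≤ Skills demo (99), so Skills demo stays at 99.
Weighted total:
  Skills demo 99 × 0.09 = 8.91
  Oral exam 87 × 0.54 = 46.98
  Safety assessment 80.5 × 0.19 = 15.295
  Ethics module 66 × 0.18 = 11.88
Sum = 83.065
83.065 ≥ 83 → Distinction

Distinction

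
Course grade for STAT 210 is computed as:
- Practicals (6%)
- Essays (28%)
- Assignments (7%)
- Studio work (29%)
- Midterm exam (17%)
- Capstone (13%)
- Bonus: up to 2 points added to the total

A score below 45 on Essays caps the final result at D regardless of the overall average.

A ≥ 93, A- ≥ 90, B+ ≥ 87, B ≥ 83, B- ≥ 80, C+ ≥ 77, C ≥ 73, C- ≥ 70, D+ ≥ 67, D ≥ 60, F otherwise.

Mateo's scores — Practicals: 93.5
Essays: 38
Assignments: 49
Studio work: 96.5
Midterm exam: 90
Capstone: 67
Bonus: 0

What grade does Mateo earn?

Essays score 38 < 45: minimum not met.
Weighted total:
  Practicals 93.5 × 0.06 = 5.61
  Essays 38 × 0.28 = 10.64
  Assignments 49 × 0.07 = 3.43
  Studio work 96.5 × 0.29 = 27.985
  Midterm exam 90 × 0.17 = 15.3
  Capstone 67 × 0.13 = 8.71
Sum = 71.675
Bonus: 71.675 + 0 = 71.675
71.675 would be C-; cap at D applies → D.

D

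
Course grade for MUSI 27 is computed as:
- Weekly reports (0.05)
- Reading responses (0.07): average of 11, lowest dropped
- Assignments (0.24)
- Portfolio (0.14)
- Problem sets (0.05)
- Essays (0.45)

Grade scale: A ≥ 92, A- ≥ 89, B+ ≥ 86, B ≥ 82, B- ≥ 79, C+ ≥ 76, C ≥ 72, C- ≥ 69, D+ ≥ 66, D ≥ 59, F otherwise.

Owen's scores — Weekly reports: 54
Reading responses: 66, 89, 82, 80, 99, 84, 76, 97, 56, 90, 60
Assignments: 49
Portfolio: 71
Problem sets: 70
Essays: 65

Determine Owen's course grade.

Reading responses: drop 56 → average of remaining 10 = 823/10 = 82.3
Weighted total:
  Weekly reports 54 × 0.05 = 2.7
  Reading responses 82.3 × 0.07 = 5.761
  Assignments 49 × 0.24 = 11.76
  Portfolio 71 × 0.14 = 9.94
  Problem sets 70 × 0.05 = 3.5
  Essays 65 × 0.45 = 29.25
Sum = 62.911
62.911 is ≥ 59 and < 66 → D

D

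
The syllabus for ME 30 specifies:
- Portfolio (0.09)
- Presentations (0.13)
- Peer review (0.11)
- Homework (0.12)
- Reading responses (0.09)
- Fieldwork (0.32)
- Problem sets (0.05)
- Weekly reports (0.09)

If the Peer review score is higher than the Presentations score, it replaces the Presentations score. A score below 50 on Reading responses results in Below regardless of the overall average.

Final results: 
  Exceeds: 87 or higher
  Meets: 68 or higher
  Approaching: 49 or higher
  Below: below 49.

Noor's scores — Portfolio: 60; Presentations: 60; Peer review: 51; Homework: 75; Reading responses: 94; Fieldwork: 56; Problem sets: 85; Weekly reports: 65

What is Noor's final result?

Approaching

Peer review (51) ≤ Presentations (60), so Presentations stays at 60.
Reading responses score 94 ≥ 50: minimum met.
Weighted total:
  Portfolio 60 × 0.09 = 5.4
  Presentations 60 × 0.13 = 7.8
  Peer review 51 × 0.11 = 5.61
  Homework 75 × 0.12 = 9
  Reading responses 94 × 0.09 = 8.46
  Fieldwork 56 × 0.32 = 17.92
  Problem sets 85 × 0.05 = 4.25
  Weekly reports 65 × 0.09 = 5.85
Sum = 64.29
64.29 is ≥ 49 and < 68 → Approaching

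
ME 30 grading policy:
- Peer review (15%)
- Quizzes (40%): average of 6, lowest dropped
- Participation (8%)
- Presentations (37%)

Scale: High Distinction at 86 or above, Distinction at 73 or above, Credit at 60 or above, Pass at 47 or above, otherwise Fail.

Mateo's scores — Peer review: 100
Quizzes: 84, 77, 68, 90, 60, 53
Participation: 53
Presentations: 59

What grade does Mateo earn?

Quizzes: drop 53 → average of remaining 5 = 379/5 = 75.8
Weighted total:
  Peer review 100 × 0.15 = 15
  Quizzes 75.8 × 0.4 = 30.32
  Participation 53 × 0.08 = 4.24
  Presentations 59 × 0.37 = 21.83
Sum = 71.39
71.39 is ≥ 60 and < 73 → Credit

Credit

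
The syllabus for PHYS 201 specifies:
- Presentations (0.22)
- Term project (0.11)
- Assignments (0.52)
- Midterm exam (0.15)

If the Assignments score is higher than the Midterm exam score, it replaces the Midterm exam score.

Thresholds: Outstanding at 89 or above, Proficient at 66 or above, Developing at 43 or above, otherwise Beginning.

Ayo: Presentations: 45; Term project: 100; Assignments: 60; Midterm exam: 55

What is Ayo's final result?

Developing

Assignments (60) > Midterm exam (55), so Midterm exam counts as 60.
Weighted total:
  Presentations 45 × 0.22 = 9.9
  Term project 100 × 0.11 = 11
  Assignments 60 × 0.52 = 31.2
  Midterm exam 60 × 0.15 = 9
Sum = 61.1
61.1 is ≥ 43 and < 66 → Developing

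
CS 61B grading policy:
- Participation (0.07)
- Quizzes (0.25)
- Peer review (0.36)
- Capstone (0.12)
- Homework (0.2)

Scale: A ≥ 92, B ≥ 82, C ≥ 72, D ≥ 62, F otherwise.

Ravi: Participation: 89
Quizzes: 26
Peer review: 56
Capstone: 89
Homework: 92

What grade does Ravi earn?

Weighted total:
  Participation 89 × 0.07 = 6.23
  Quizzes 26 × 0.25 = 6.5
  Peer review 56 × 0.36 = 20.16
  Capstone 89 × 0.12 = 10.68
  Homework 92 × 0.2 = 18.4
Sum = 61.97
61.97 < 62 → F

F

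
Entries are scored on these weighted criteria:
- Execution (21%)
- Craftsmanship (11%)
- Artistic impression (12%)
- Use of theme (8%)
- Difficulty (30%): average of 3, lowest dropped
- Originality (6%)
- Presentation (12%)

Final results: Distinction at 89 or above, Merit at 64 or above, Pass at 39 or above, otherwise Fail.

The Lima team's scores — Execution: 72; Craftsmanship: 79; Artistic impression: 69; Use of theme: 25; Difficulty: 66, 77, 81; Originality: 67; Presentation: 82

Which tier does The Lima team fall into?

Difficulty: drop 66 → average of remaining 2 = 158/2 = 79
Weighted total:
  Execution 72 × 0.21 = 15.12
  Craftsmanship 79 × 0.11 = 8.69
  Artistic impression 69 × 0.12 = 8.28
  Use of theme 25 × 0.08 = 2
  Difficulty 79 × 0.3 = 23.7
  Originality 67 × 0.06 = 4.02
  Presentation 82 × 0.12 = 9.84
Sum = 71.65
71.65 is ≥ 64 and < 89 → Merit

Merit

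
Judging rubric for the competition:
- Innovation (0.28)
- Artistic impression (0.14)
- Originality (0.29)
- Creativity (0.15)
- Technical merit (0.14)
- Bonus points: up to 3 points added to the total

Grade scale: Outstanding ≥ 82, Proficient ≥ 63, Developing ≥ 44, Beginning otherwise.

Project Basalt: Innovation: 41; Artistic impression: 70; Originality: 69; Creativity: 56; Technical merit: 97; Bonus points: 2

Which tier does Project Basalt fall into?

Weighted total:
  Innovation 41 × 0.28 = 11.48
  Artistic impression 70 × 0.14 = 9.8
  Originality 69 × 0.29 = 20.01
  Creativity 56 × 0.15 = 8.4
  Technical merit 97 × 0.14 = 13.58
Sum = 63.27
Bonus points: 63.27 + 2 = 65.27
65.27 is ≥ 63 and < 82 → Proficient

Proficient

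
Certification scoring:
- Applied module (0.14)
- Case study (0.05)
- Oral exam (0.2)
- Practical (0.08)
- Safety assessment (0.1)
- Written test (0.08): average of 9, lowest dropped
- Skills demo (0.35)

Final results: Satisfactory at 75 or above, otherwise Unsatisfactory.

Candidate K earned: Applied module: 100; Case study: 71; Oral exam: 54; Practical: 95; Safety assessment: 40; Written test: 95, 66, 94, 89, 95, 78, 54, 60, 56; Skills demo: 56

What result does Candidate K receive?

Unsatisfactory

Written test: drop 54 → average of remaining 8 = 633/8 = 79.125
Weighted total:
  Applied module 100 × 0.14 = 14
  Case study 71 × 0.05 = 3.55
  Oral exam 54 × 0.2 = 10.8
  Practical 95 × 0.08 = 7.6
  Safety assessment 40 × 0.1 = 4
  Written test 79.125 × 0.08 = 6.33
  Skills demo 56 × 0.35 = 19.6
Sum = 65.88
65.88 < 75 → Unsatisfactory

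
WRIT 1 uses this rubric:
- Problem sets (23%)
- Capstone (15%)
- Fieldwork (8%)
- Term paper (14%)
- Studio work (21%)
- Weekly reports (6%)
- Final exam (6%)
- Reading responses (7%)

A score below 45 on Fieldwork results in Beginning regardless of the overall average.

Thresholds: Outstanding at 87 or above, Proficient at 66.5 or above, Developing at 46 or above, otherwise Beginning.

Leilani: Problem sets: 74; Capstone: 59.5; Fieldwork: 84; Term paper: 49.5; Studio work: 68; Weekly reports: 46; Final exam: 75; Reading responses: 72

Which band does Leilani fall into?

Developing

Fieldwork score 84 ≥ 45: minimum met.
Weighted total:
  Problem sets 74 × 0.23 = 17.02
  Capstone 59.5 × 0.15 = 8.925
  Fieldwork 84 × 0.08 = 6.72
  Term paper 49.5 × 0.14 = 6.93
  Studio work 68 × 0.21 = 14.28
  Weekly reports 46 × 0.06 = 2.76
  Final exam 75 × 0.06 = 4.5
  Reading responses 72 × 0.07 = 5.04
Sum = 66.175
66.175 is ≥ 46 and < 66.5 → Developing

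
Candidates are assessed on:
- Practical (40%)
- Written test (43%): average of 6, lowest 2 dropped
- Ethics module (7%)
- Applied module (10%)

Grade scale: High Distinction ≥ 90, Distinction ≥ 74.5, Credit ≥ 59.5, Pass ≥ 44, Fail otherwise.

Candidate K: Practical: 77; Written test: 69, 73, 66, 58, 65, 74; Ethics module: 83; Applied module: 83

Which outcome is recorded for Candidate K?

Written test: drop 58, 65 → average of remaining 4 = 282/4 = 70.5
Weighted total:
  Practical 77 × 0.4 = 30.8
  Written test 70.5 × 0.43 = 30.315
  Ethics module 83 × 0.07 = 5.81
  Applied module 83 × 0.1 = 8.3
Sum = 75.225
75.225 is ≥ 74.5 and < 90 → Distinction

Distinction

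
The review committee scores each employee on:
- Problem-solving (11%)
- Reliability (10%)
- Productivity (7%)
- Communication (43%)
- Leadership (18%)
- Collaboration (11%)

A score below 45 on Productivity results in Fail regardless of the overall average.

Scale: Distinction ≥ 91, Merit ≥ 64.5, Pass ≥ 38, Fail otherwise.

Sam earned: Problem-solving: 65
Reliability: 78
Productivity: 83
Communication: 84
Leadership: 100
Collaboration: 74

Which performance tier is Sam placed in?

Merit

Productivity score 83 ≥ 45: minimum met.
Weighted total:
  Problem-solving 65 × 0.11 = 7.15
  Reliability 78 × 0.1 = 7.8
  Productivity 83 × 0.07 = 5.81
  Communication 84 × 0.43 = 36.12
  Leadership 100 × 0.18 = 18
  Collaboration 74 × 0.11 = 8.14
Sum = 83.02
83.02 is ≥ 64.5 and < 91 → Merit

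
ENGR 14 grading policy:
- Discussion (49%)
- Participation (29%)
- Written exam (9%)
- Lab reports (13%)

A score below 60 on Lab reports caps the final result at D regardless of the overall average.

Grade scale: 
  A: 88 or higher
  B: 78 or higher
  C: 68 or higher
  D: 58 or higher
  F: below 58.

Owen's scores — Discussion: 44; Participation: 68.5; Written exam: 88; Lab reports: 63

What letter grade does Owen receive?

Lab reports score 63 ≥ 60: minimum met.
Weighted total:
  Discussion 44 × 0.49 = 21.56
  Participation 68.5 × 0.29 = 19.865
  Written exam 88 × 0.09 = 7.92
  Lab reports 63 × 0.13 = 8.19
Sum = 57.535
57.535 < 58 → F

F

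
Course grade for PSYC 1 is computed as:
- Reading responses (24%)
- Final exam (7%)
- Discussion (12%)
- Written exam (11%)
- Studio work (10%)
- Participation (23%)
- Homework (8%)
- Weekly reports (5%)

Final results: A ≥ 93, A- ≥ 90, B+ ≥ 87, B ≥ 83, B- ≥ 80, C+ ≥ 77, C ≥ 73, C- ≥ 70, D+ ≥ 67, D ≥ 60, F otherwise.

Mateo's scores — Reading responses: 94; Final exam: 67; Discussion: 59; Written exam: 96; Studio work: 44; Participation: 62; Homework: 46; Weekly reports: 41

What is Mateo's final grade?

D+

Weighted total:
  Reading responses 94 × 0.24 = 22.56
  Final exam 67 × 0.07 = 4.69
  Discussion 59 × 0.12 = 7.08
  Written exam 96 × 0.11 = 10.56
  Studio work 44 × 0.1 = 4.4
  Participation 62 × 0.23 = 14.26
  Homework 46 × 0.08 = 3.68
  Weekly reports 41 × 0.05 = 2.05
Sum = 69.28
69.28 is ≥ 67 and < 70 → D+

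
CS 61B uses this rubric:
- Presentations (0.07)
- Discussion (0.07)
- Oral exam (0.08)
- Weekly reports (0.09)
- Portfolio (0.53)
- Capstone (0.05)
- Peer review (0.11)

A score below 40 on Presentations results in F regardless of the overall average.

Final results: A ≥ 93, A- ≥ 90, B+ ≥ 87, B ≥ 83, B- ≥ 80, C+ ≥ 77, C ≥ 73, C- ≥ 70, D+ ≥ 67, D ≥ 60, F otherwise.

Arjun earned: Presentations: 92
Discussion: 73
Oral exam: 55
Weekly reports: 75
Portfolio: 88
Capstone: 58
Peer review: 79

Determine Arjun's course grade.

B-

Presentations score 92 ≥ 40: minimum met.
Weighted total:
  Presentations 92 × 0.07 = 6.44
  Discussion 73 × 0.07 = 5.11
  Oral exam 55 × 0.08 = 4.4
  Weekly reports 75 × 0.09 = 6.75
  Portfolio 88 × 0.53 = 46.64
  Capstone 58 × 0.05 = 2.9
  Peer review 79 × 0.11 = 8.69
Sum = 80.93
80.93 is ≥ 80 and < 83 → B-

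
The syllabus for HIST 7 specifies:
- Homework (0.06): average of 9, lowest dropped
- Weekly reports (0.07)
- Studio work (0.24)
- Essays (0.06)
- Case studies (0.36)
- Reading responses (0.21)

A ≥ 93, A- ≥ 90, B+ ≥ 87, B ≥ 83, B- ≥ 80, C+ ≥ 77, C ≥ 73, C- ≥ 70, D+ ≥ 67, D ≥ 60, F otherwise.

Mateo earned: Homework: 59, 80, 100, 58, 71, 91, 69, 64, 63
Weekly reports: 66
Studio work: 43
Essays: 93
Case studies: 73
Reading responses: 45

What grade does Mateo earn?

Homework: drop 58 → average of remaining 8 = 597/8 = 74.625
Weighted total:
  Homework 74.625 × 0.06 = 4.4775
  Weekly reports 66 × 0.07 = 4.62
  Studio work 43 × 0.24 = 10.32
  Essays 93 × 0.06 = 5.58
  Case studies 73 × 0.36 = 26.28
  Reading responses 45 × 0.21 = 9.45
Sum = 60.7275
60.7275 is ≥ 60 and < 67 → D

D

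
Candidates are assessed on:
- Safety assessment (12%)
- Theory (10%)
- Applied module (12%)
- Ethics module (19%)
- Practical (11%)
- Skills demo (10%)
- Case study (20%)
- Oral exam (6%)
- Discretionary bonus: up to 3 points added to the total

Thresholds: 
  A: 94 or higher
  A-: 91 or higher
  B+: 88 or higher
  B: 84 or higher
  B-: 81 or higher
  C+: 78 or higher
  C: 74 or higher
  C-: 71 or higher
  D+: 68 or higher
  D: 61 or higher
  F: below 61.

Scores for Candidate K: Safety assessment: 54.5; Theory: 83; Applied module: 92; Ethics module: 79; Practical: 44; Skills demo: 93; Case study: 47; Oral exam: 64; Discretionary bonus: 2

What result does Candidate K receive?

D+

Weighted total:
  Safety assessment 54.5 × 0.12 = 6.54
  Theory 83 × 0.1 = 8.3
  Applied module 92 × 0.12 = 11.04
  Ethics module 79 × 0.19 = 15.01
  Practical 44 × 0.11 = 4.84
  Skills demo 93 × 0.1 = 9.3
  Case study 47 × 0.2 = 9.4
  Oral exam 64 × 0.06 = 3.84
Sum = 68.27
Discretionary bonus: 68.27 + 2 = 70.27
70.27 is ≥ 68 and < 71 → D+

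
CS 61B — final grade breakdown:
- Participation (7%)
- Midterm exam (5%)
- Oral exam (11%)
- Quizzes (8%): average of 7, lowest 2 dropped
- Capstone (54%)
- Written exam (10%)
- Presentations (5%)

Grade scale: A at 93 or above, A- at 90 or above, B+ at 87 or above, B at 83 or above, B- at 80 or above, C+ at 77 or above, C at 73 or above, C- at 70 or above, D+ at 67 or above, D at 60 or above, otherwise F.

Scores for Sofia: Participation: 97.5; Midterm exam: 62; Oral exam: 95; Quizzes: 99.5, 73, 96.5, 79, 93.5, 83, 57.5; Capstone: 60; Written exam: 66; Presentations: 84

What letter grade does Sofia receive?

Quizzes: drop 57.5, 73 → average of remaining 5 = 451.5/5 = 90.3
Weighted total:
  Participation 97.5 × 0.07 = 6.825
  Midterm exam 62 × 0.05 = 3.1
  Oral exam 95 × 0.11 = 10.45
  Quizzes 90.3 × 0.08 = 7.224
  Capstone 60 × 0.54 = 32.4
  Written exam 66 × 0.1 = 6.6
  Presentations 84 × 0.05 = 4.2
Sum = 70.799
70.799 is ≥ 70 and < 73 → C-

C-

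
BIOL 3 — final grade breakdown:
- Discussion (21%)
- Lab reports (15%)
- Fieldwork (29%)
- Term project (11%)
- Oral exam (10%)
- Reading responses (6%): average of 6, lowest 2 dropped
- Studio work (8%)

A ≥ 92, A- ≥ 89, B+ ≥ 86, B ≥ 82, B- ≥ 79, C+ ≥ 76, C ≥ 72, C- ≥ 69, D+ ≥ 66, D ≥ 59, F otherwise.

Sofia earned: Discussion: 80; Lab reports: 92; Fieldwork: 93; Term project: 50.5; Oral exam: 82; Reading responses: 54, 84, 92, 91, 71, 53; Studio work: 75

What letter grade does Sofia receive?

B

Reading responses: drop 53, 54 → average of remaining 4 = 338/4 = 84.5
Weighted total:
  Discussion 80 × 0.21 = 16.8
  Lab reports 92 × 0.15 = 13.8
  Fieldwork 93 × 0.29 = 26.97
  Term project 50.5 × 0.11 = 5.555
  Oral exam 82 × 0.1 = 8.2
  Reading responses 84.5 × 0.06 = 5.07
  Studio work 75 × 0.08 = 6
Sum = 82.395
82.395 is ≥ 82 and < 86 → B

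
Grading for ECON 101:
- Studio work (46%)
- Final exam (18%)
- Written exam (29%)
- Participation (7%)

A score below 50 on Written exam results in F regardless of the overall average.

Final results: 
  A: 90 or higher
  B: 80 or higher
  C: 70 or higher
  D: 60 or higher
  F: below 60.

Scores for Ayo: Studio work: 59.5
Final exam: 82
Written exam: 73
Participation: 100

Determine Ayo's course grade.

C

Written exam score 73 ≥ 50: minimum met.
Weighted total:
  Studio work 59.5 × 0.46 = 27.37
  Final exam 82 × 0.18 = 14.76
  Written exam 73 × 0.29 = 21.17
  Participation 100 × 0.07 = 7
Sum = 70.3
70.3 is ≥ 70 and < 80 → C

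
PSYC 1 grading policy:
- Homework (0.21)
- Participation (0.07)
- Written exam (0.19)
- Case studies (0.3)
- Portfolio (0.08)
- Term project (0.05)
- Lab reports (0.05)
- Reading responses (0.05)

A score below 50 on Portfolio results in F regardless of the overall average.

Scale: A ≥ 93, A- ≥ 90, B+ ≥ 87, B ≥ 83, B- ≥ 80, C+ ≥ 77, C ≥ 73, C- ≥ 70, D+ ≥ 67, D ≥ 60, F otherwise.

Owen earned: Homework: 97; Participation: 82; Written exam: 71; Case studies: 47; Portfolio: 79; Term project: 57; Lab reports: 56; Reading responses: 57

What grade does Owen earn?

Portfolio score 79 ≥ 50: minimum met.
Weighted total:
  Homework 97 × 0.21 = 20.37
  Participation 82 × 0.07 = 5.74
  Written exam 71 × 0.19 = 13.49
  Case studies 47 × 0.3 = 14.1
  Portfolio 79 × 0.08 = 6.32
  Term project 57 × 0.05 = 2.85
  Lab reports 56 × 0.05 = 2.8
  Reading responses 57 × 0.05 = 2.85
Sum = 68.52
68.52 is ≥ 67 and < 70 → D+

D+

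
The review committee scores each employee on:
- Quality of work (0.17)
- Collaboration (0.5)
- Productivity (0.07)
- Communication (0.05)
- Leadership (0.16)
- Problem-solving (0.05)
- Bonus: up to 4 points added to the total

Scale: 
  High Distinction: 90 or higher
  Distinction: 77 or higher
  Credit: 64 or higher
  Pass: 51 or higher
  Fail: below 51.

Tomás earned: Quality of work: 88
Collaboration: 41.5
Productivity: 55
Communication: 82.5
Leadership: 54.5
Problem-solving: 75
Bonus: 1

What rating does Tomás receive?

Pass

Weighted total:
  Quality of work 88 × 0.17 = 14.96
  Collaboration 41.5 × 0.5 = 20.75
  Productivity 55 × 0.07 = 3.85
  Communication 82.5 × 0.05 = 4.125
  Leadership 54.5 × 0.16 = 8.72
  Problem-solving 75 × 0.05 = 3.75
Sum = 56.155
Bonus: 56.155 + 1 = 57.155
57.155 is ≥ 51 and < 64 → Pass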